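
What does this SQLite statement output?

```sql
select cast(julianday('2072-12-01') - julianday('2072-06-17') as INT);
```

167

13 days remain in June 2072 after the 17th (30 − 17).
July 2072: 31 days.
August 2072: 31 days.
September 2072: 30 days.
October 2072: 31 days.
November 2072: 30 days.
Then 1 day into December 2072.
Total: 13 + 31 + 31 + 30 + 31 + 30 + 1 = 167.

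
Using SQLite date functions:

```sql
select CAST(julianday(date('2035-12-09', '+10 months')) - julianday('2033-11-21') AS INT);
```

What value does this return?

1053

Adding +10 months to 2035-12-09 gives 2036-10-09.
9 days remain in November 2033 after the 21st (30 − 21).
Full months from December 2033 through September 2036 contribute their day counts.
Then 9 days into October 2036.
Total: 9 + 31 + 31 + 28 + 31 + 30 + 31 + 30 + 31 + 31 + 30 + 31 + 30 + 31 + 31 + 28 + 31 + 30 + 31 + 30 + 31 + 31 + 30 + 31 + 30 + 31 + 31 + 29 + 31 + 30 + 31 + 30 + 31 + 31 + 30 + 9 = 1053.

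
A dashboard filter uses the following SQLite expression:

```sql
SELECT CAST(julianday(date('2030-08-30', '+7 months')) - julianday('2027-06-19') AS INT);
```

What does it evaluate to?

1380

Adding +7 months to 2030-08-30 gives 2031-03-30.
11 days remain in June 2027 after the 19th (30 − 19).
Full months from July 2027 through February 2031 contribute their day counts.
Then 30 days into March 2031.
Total: 11 + 31 + 31 + 30 + 31 + 30 + 31 + 31 + 29 + 31 + 30 + 31 + 30 + 31 + 31 + 30 + 31 + 30 + 31 + 31 + 28 + 31 + 30 + 31 + 30 + 31 + 31 + 30 + 31 + 30 + 31 + 31 + 28 + 31 + 30 + 31 + 30 + 31 + 31 + 30 + 31 + 30 + 31 + 31 + 28 + 30 = 1380.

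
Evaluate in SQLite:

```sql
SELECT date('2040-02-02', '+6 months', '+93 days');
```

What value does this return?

2040-11-03

Adding +6 months to 2040-02-02 gives 2040-08-02.
Applying '+93 days' to 2040-08-02: counting 93 days forward gives 2040-11-03.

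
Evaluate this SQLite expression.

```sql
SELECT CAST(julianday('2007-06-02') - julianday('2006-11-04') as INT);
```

26 days remain in November 2006 after the 4th (30 − 4).
Full months from December 2006 through May 2007 contribute their day counts.
Then 2 days into June 2007.
Total: 26 + 31 + 31 + 28 + 31 + 30 + 31 + 2 = 210.

210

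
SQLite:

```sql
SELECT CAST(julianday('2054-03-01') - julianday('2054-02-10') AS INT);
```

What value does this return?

18 days remain in February 2054 after the 10th (28 − 10).
Then 1 day into March 2054.
Total: 18 + 1 = 19.

19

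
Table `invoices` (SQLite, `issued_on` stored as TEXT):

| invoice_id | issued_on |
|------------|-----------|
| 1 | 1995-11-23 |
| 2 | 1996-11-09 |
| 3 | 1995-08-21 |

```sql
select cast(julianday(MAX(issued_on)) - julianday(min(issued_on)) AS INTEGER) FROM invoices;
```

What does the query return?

MIN = 1995-08-21, MAX = 1996-11-09.
10 days remain in August 1995 after the 21st (31 − 21).
Full months from September 1995 through October 1996 contribute their day counts.
Then 9 days into November 1996.
Total: 10 + 30 + 31 + 30 + 31 + 31 + 29 + 31 + 30 + 31 + 30 + 31 + 31 + 30 + 31 + 9 = 446.

446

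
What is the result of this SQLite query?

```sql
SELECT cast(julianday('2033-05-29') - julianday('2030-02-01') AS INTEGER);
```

1213

27 days remain in February 2030 after the 1st (28 − 1).
Full months from March 2030 through April 2033 contribute their day counts.
Then 29 days into May 2033.
Total: 27 + 31 + 30 + 31 + 30 + 31 + 31 + 30 + 31 + 30 + 31 + 31 + 28 + 31 + 30 + 31 + 30 + 31 + 31 + 30 + 31 + 30 + 31 + 31 + 29 + 31 + 30 + 31 + 30 + 31 + 31 + 30 + 31 + 30 + 31 + 31 + 28 + 31 + 30 + 29 = 1213.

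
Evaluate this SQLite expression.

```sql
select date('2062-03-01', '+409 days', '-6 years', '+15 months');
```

2058-07-14

Applying '+409 days' to 2062-03-01: counting 409 days forward gives 2063-04-14.
Adding -6 years to 2063-04-14 gives 2057-04-14.
Adding +15 months to 2057-04-14 gives 2058-07-14.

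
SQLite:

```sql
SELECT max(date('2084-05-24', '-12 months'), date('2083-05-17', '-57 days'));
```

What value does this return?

date('2084-05-24', '-12 months') → 2083-05-24.
date('2083-05-17', '-57 days') → 2083-03-21.
Later of the two is 2083-05-24.

2083-05-24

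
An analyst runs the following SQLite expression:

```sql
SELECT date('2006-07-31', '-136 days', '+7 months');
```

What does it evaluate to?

Applying '-136 days' to 2006-07-31: counting 136 days back gives 2006-03-17.
Adding +7 months to 2006-03-17 gives 2006-10-17.

2006-10-17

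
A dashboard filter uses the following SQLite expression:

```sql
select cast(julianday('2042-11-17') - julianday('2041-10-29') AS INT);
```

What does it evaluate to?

2 days remain in October 2041 after the 29th (31 − 29).
Full months from November 2041 through October 2042 contribute their day counts.
Then 17 days into November 2042.
Total: 2 + 30 + 31 + 31 + 28 + 31 + 30 + 31 + 30 + 31 + 31 + 30 + 31 + 17 = 384.

384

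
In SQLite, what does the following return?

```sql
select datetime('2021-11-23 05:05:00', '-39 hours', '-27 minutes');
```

2021-11-21 13:38:00

-39 hours from 2021-11-23 05:05:00 is 2021-11-21 14:05:00 (crosses midnight).
-27 minutes from 2021-11-21 14:05:00 is 2021-11-21 13:38:00.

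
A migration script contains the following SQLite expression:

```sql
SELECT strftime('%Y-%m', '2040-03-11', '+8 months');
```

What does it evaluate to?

First apply '+8 months': 2040-03-11 → 2040-11-11.
`%Y-%m` extracts the year-month: 2040-11.

2040-11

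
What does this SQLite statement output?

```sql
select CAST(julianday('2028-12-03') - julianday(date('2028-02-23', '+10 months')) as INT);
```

Adding +10 months to 2028-02-23 gives 2028-12-23.
Both dates are in December 2028: 23 − 3 = 20.
The subtraction is earlier − later, so the result is −20 → -20.

-20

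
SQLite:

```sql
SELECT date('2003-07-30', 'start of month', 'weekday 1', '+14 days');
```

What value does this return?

2003-07-21

`start of month` rewinds 2003-07-30 to 2003-07-01.
`weekday 1` advances to the next Monday; 2003-07-01 is a Tuesday, so it moves forward to 2003-07-07.
Advancing 14 more days within July lands on 2003-07-21.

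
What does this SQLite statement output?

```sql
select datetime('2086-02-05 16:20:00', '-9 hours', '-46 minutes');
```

2086-02-05 06:34:00

-9 hours from 2086-02-05 16:20:00 is 2086-02-05 07:20:00.
-46 minutes from 2086-02-05 07:20:00 is 2086-02-05 06:34:00.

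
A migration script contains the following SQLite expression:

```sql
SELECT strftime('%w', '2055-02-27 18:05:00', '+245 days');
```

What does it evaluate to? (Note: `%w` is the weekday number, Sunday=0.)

6

First apply '+245 days': 2055-02-27 18:05:00 → 2055-10-30 18:05:00.
2055-10-30 is a Saturday; with Sunday=0 that is 6.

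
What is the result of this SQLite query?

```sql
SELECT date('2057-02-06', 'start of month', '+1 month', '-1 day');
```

`start of month` rewinds 2057-02-06 to 2057-02-01.
Adding +1 month to 2057-02-01 gives 2057-03-01.
Going back 1 day from 2057-03-01 reaches 2057-02-28 (last day of February, 28 days).

2057-02-28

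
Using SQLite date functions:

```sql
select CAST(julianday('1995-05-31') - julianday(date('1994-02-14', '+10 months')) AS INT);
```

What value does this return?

168

Adding +10 months to 1994-02-14 gives 1994-12-14.
17 days remain in December 1994 after the 14th (31 − 14).
January 1995: 31 days.
February 1995: 28 days.
March 1995: 31 days.
April 1995: 30 days.
Then 31 days into May 1995.
Total: 17 + 31 + 28 + 31 + 30 + 31 = 168.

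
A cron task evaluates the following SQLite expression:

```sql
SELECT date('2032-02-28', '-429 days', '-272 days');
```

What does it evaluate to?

2030-03-29

Applying '-429 days' to 2032-02-28: counting 429 days back gives 2030-12-26.
Applying '-272 days' to 2030-12-26: counting 272 days back gives 2030-03-29.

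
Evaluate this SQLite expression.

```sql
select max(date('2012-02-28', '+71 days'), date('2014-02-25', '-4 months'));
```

2013-10-25

date('2012-02-28', '+71 days') → 2012-05-09.
date('2014-02-25', '-4 months') → 2013-10-25.
Later of the two is 2013-10-25.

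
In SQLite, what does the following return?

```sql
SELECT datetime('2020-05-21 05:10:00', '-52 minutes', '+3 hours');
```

2020-05-21 07:18:00

-52 minutes from 2020-05-21 05:10:00 is 2020-05-21 04:18:00.
+3 hours from 2020-05-21 04:18:00 is 2020-05-21 07:18:00.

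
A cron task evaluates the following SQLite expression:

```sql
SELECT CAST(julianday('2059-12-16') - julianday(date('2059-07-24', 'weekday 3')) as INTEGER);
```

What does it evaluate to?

139

`weekday 3` advances to the next Wednesday; 2059-07-24 is a Thursday, so it moves forward to 2059-07-30.
1 day remains in July 2059 after the 30th (31 − 30).
August 2059: 31 days.
September 2059: 30 days.
October 2059: 31 days.
November 2059: 30 days.
Then 16 days into December 2059.
Total: 1 + 31 + 30 + 31 + 30 + 16 = 139.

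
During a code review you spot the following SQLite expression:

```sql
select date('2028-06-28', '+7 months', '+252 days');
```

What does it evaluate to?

2029-10-07

Adding +7 months to 2028-06-28 gives 2029-01-28.
Applying '+252 days' to 2029-01-28: counting 252 days forward gives 2029-10-07.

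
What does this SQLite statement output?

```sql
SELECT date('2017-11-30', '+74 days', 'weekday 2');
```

2018-02-13

Applying '+74 days' to 2017-11-30: counting 74 days forward gives 2018-02-12.
`weekday 2` advances to the next Tuesday; 2018-02-12 is a Monday, so it moves forward to 2018-02-13.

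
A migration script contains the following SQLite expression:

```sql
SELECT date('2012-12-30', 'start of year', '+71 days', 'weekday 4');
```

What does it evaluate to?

`start of year` rewinds 2012-12-30 to 2012-01-01.
Applying '+71 days' to 2012-01-01: counting 71 days forward gives 2012-03-12.
`weekday 4` advances to the next Thursday; 2012-03-12 is a Monday, so it moves forward to 2012-03-15.

2012-03-15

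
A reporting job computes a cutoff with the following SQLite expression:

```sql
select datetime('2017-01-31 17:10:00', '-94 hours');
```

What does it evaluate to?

2017-01-27 19:10:00

-94 hours from 2017-01-31 17:10:00 is 2017-01-27 19:10:00 (crosses midnight).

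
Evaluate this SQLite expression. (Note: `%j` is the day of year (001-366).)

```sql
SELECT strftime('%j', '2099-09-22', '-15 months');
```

173

First apply '-15 months': 2099-09-22 → 2098-06-22.
Day-of-year for 2098-06-22: days since 2098-01-01 inclusive = 173, zero-padded to 173.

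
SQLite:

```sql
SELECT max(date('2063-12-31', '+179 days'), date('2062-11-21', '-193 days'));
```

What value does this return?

date('2063-12-31', '+179 days') → 2064-06-27.
date('2062-11-21', '-193 days') → 2062-05-12.
Later of the two is 2064-06-27.

2064-06-27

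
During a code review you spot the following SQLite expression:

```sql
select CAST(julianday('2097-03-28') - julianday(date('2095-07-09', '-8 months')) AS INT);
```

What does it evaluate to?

870

Adding -8 months to 2095-07-09 gives 2094-11-09.
21 days remain in November 2094 after the 9th (30 − 9).
Full months from December 2094 through February 2097 contribute their day counts.
Then 28 days into March 2097.
Total: 21 + 31 + 31 + 28 + 31 + 30 + 31 + 30 + 31 + 31 + 30 + 31 + 30 + 31 + 31 + 29 + 31 + 30 + 31 + 30 + 31 + 31 + 30 + 31 + 30 + 31 + 31 + 28 + 28 = 870.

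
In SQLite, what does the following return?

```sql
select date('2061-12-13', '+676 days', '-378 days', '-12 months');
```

Applying '+676 days' to 2061-12-13: counting 676 days forward gives 2063-10-20.
Applying '-378 days' to 2063-10-20: counting 378 days back gives 2062-10-07.
Adding -12 months to 2062-10-07 gives 2061-10-07.

2061-10-07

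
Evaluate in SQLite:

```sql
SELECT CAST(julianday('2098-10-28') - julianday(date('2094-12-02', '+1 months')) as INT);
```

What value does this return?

Adding +1 month to 2094-12-02 gives 2095-01-02.
29 days remain in January 2095 after the 2nd (31 − 2).
Full months from February 2095 through September 2098 contribute their day counts.
Then 28 days into October 2098.
Total: 29 + 28 + 31 + 30 + 31 + 30 + 31 + 31 + 30 + 31 + 30 + 31 + 31 + 29 + 31 + 30 + 31 + 30 + 31 + 31 + 30 + 31 + 30 + 31 + 31 + 28 + 31 + 30 + 31 + 30 + 31 + 31 + 30 + 31 + 30 + 31 + 31 + 28 + 31 + 30 + 31 + 30 + 31 + 31 + 30 + 28 = 1395.

1395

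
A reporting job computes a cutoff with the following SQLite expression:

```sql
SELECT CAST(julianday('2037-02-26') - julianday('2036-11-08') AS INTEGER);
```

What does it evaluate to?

110

22 days remain in November 2036 after the 8th (30 − 8).
December 2036: 31 days.
January 2037: 31 days.
Then 26 days into February 2037.
Total: 22 + 31 + 31 + 26 = 110.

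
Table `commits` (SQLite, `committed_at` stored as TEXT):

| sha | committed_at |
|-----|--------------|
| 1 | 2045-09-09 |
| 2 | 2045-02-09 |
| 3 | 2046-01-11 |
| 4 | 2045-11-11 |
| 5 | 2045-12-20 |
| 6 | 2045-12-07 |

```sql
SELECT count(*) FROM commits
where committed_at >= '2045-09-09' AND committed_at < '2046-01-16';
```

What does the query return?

5

Rows in [2045-09-09, 2046-01-16): 2045-09-09, 2046-01-11, 2045-11-11, 2045-12-20, 2045-12-07 → 5 rows.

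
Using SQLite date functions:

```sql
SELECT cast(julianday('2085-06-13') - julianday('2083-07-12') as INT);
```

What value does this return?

19 days remain in July 2083 after the 12th (31 − 12).
Full months from August 2083 through May 2085 contribute their day counts.
Then 13 days into June 2085.
Total: 19 + 31 + 30 + 31 + 30 + 31 + 31 + 29 + 31 + 30 + 31 + 30 + 31 + 31 + 30 + 31 + 30 + 31 + 31 + 28 + 31 + 30 + 31 + 13 = 702.

702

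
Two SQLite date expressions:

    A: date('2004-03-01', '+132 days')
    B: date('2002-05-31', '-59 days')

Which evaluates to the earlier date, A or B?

B

A = 2004-07-11.
B = 2002-04-02.
B is earlier.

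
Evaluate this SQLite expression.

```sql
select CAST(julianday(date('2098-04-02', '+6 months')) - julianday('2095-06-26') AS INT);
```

1194

Adding +6 months to 2098-04-02 gives 2098-10-02.
4 days remain in June 2095 after the 26th (30 − 26).
Full months from July 2095 through September 2098 contribute their day counts.
Then 2 days into October 2098.
Total: 4 + 31 + 31 + 30 + 31 + 30 + 31 + 31 + 29 + 31 + 30 + 31 + 30 + 31 + 31 + 30 + 31 + 30 + 31 + 31 + 28 + 31 + 30 + 31 + 30 + 31 + 31 + 30 + 31 + 30 + 31 + 31 + 28 + 31 + 30 + 31 + 30 + 31 + 31 + 30 + 2 = 1194.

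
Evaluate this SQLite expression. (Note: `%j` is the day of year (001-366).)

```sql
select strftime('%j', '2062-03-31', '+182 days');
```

272

First apply '+182 days': 2062-03-31 → 2062-09-29.
Day-of-year for 2062-09-29: days since 2062-01-01 inclusive = 272, zero-padded to 272.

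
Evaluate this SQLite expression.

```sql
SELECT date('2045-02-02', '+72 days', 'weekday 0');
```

Applying '+72 days' to 2045-02-02: counting 72 days forward gives 2045-04-15.
`weekday 0` advances to the next Sunday; 2045-04-15 is a Saturday, so it moves forward to 2045-04-16.

2045-04-16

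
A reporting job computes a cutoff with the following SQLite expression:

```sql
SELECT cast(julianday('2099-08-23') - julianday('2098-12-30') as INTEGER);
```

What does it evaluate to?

1 day remains in December 2098 after the 30th (31 − 30).
Full months from January 2099 through July 2099 contribute their day counts.
Then 23 days into August 2099.
Total: 1 + 31 + 28 + 31 + 30 + 31 + 30 + 31 + 23 = 236.

236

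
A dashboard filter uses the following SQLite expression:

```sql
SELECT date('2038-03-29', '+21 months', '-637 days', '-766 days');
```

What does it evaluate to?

2036-02-25

Adding +21 months to 2038-03-29 gives 2039-12-29.
Applying '-637 days' to 2039-12-29: counting 637 days back gives 2038-04-01.
Applying '-766 days' to 2038-04-01: counting 766 days back gives 2036-02-25.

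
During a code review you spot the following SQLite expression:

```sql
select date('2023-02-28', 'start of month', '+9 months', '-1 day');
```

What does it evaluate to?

2023-10-31

`start of month` rewinds 2023-02-28 to 2023-02-01.
Adding +9 months to 2023-02-01 gives 2023-11-01.
Going back 1 day from 2023-11-01 reaches 2023-10-31 (last day of October, 31 days).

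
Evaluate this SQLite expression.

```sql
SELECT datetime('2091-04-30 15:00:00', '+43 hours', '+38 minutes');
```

+43 hours from 2091-04-30 15:00:00 is 2091-05-02 10:00:00 (crosses midnight).
+38 minutes from 2091-05-02 10:00:00 is 2091-05-02 10:38:00.

2091-05-02 10:38:00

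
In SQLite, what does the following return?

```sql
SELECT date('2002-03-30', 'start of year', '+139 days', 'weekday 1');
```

`start of year` rewinds 2002-03-30 to 2002-01-01.
Applying '+139 days' to 2002-01-01: counting 139 days forward gives 2002-05-20.
`weekday 1` advances to the next Monday; 2002-05-20 is already a Monday, so it stays at 2002-05-20.

2002-05-20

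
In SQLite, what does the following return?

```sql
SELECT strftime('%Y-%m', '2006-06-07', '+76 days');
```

2006-08

First apply '+76 days': 2006-06-07 → 2006-08-22.
`%Y-%m` extracts the year-month: 2006-08.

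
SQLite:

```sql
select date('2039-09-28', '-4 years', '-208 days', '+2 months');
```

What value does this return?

Adding -4 years to 2039-09-28 gives 2035-09-28.
Applying '-208 days' to 2035-09-28: counting 208 days back gives 2035-03-04.
Adding +2 months to 2035-03-04 gives 2035-05-04.

2035-05-04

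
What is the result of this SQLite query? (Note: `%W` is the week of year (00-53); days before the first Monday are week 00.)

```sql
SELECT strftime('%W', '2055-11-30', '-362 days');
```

48

First apply '-362 days': 2055-11-30 → 2054-12-03.
2054-12-03 is a Thursday. SQLite's %W counts Mondays since the year started; the result is 48.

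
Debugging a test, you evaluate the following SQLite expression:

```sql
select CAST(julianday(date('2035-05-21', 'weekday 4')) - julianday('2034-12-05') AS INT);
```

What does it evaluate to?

`weekday 4` advances to the next Thursday; 2035-05-21 is a Monday, so it moves forward to 2035-05-24.
26 days remain in December 2034 after the 5th (31 − 5).
January 2035: 31 days.
February 2035: 28 days.
March 2035: 31 days.
April 2035: 30 days.
Then 24 days into May 2035.
Total: 26 + 31 + 28 + 31 + 30 + 24 = 170.

170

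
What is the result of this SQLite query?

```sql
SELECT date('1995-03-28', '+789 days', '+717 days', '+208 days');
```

1999-12-06

Applying '+789 days' to 1995-03-28: counting 789 days forward gives 1997-05-25.
Applying '+717 days' to 1997-05-25: counting 717 days forward gives 1999-05-12.
Applying '+208 days' to 1999-05-12: counting 208 days forward gives 1999-12-06.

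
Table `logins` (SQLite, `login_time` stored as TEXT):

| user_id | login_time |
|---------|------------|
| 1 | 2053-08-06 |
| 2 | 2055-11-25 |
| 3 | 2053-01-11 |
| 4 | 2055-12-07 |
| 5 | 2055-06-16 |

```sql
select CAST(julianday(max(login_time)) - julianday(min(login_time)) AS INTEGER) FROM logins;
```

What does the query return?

MIN = 2053-01-11, MAX = 2055-12-07.
20 days remain in January 2053 after the 11th (31 − 11).
Full months from February 2053 through November 2055 contribute their day counts.
Then 7 days into December 2055.
Total: 20 + 28 + 31 + 30 + 31 + 30 + 31 + 31 + 30 + 31 + 30 + 31 + 31 + 28 + 31 + 30 + 31 + 30 + 31 + 31 + 30 + 31 + 30 + 31 + 31 + 28 + 31 + 30 + 31 + 30 + 31 + 31 + 30 + 31 + 30 + 7 = 1060.

1060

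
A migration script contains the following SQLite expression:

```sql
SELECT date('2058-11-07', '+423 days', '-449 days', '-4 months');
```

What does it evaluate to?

2058-06-12

Applying '+423 days' to 2058-11-07: counting 423 days forward gives 2060-01-04.
Applying '-449 days' to 2060-01-04: counting 449 days back gives 2058-10-12.
Adding -4 months to 2058-10-12 gives 2058-06-12.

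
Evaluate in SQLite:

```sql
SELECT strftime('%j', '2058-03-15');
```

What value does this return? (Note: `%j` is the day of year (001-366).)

074

Day-of-year for 2058-03-15: days since 2058-01-01 inclusive = 74, zero-padded to 074.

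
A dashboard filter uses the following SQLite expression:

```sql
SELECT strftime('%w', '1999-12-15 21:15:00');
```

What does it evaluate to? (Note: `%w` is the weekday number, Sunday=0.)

3

1999-12-15 is a Wednesday; with Sunday=0 that is 3.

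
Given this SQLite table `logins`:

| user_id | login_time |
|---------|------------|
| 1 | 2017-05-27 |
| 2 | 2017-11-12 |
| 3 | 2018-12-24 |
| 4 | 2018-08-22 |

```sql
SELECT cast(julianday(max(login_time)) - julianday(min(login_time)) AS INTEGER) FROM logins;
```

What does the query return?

MIN = 2017-05-27, MAX = 2018-12-24.
4 days remain in May 2017 after the 27th (31 − 27).
Full months from June 2017 through November 2018 contribute their day counts.
Then 24 days into December 2018.
Total: 4 + 30 + 31 + 31 + 30 + 31 + 30 + 31 + 31 + 28 + 31 + 30 + 31 + 30 + 31 + 31 + 30 + 31 + 30 + 24 = 576.

576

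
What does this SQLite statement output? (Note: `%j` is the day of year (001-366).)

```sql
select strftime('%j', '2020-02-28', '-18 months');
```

240

First apply '-18 months': 2020-02-28 → 2018-08-28.
Day-of-year for 2018-08-28: days since 2018-01-01 inclusive = 240, zero-padded to 240.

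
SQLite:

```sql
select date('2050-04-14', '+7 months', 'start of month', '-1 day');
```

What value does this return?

2050-10-31

Adding +7 months to 2050-04-14 gives 2050-11-14.
`start of month` rewinds 2050-11-14 to 2050-11-01.
Going back 1 day from 2050-11-01 reaches 2050-10-31 (last day of October, 31 days).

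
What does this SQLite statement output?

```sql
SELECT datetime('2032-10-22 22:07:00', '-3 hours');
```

2032-10-22 19:07:00

-3 hours from 2032-10-22 22:07:00 is 2032-10-22 19:07:00.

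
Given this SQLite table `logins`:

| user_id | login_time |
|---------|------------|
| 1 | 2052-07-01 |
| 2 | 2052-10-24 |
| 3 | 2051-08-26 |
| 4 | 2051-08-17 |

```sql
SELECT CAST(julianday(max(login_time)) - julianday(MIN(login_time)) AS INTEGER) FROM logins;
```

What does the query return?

434

MIN = 2051-08-17, MAX = 2052-10-24.
14 days remain in August 2051 after the 17th (31 − 17).
Full months from September 2051 through September 2052 contribute their day counts.
Then 24 days into October 2052.
Total: 14 + 30 + 31 + 30 + 31 + 31 + 29 + 31 + 30 + 31 + 30 + 31 + 31 + 30 + 24 = 434.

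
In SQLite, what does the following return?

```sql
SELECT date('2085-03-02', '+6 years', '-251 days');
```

2090-06-24

Adding +6 years to 2085-03-02 gives 2091-03-02.
Applying '-251 days' to 2091-03-02: counting 251 days back gives 2090-06-24.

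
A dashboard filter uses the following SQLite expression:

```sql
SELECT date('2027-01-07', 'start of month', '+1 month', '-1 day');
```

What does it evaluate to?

2027-01-31

`start of month` rewinds 2027-01-07 to 2027-01-01.
Adding +1 month to 2027-01-01 gives 2027-02-01.
Going back 1 day from 2027-02-01 reaches 2027-01-31 (last day of January, 31 days).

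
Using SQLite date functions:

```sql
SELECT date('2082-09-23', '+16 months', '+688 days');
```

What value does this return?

Adding +16 months to 2082-09-23 gives 2084-01-23.
Applying '+688 days' to 2084-01-23: counting 688 days forward gives 2085-12-11.

2085-12-11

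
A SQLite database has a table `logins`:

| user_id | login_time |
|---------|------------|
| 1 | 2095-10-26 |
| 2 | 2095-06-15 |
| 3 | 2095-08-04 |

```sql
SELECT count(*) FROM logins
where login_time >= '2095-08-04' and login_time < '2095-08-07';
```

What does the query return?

1

Rows in [2095-08-04, 2095-08-07): 2095-08-04 → 1 row.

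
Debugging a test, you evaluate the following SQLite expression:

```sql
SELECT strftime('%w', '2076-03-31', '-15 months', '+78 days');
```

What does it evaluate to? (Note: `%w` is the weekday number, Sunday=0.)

First apply '-15 months', '+78 days': 2076-03-31 → 2075-03-19.
2075-03-19 is a Tuesday; with Sunday=0 that is 2.

2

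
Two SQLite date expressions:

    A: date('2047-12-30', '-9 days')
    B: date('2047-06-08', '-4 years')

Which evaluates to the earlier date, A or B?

B

A = 2047-12-21.
B = 2043-06-08.
B is earlier.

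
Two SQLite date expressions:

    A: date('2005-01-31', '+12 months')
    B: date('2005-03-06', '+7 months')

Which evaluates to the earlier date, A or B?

B

A = 2006-01-31.
B = 2005-10-06.
B is earlier.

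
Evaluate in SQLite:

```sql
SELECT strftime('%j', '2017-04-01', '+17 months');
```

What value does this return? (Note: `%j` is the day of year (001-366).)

244

First apply '+17 months': 2017-04-01 → 2018-09-01.
Day-of-year for 2018-09-01: days since 2018-01-01 inclusive = 244, zero-padded to 244.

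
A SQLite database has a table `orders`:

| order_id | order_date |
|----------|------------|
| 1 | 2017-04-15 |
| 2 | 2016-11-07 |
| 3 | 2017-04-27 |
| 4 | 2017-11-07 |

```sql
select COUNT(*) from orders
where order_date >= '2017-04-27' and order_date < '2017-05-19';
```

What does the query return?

Rows in [2017-04-27, 2017-05-19): 2017-04-27 → 1 row.

1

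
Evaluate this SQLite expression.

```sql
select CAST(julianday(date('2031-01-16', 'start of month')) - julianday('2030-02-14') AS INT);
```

`start of month` rewinds 2031-01-16 to 2031-01-01.
14 days remain in February 2030 after the 14th (28 − 14).
Full months from March 2030 through December 2030 contribute their day counts.
Then 1 day into January 2031.
Total: 14 + 31 + 30 + 31 + 30 + 31 + 31 + 30 + 31 + 30 + 31 + 1 = 321.

321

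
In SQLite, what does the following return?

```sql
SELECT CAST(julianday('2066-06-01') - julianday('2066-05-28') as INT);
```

4

3 days remain in May 2066 after the 28th (31 − 28).
Then 1 day into June 2066.
Total: 3 + 1 = 4.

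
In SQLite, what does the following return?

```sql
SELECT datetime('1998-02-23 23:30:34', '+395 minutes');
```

1998-02-24 06:05:34

395 minutes = 6h 35m; +395 minutes from 1998-02-23 23:30:34 is 1998-02-24 06:05:34 (crosses midnight).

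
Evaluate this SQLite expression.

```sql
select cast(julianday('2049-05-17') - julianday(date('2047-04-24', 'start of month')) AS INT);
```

`start of month` rewinds 2047-04-24 to 2047-04-01.
29 days remain in April 2047 after the 1st (30 − 1).
Full months from May 2047 through April 2049 contribute their day counts.
Then 17 days into May 2049.
Total: 29 + 31 + 30 + 31 + 31 + 30 + 31 + 30 + 31 + 31 + 29 + 31 + 30 + 31 + 30 + 31 + 31 + 30 + 31 + 30 + 31 + 31 + 28 + 31 + 30 + 17 = 777.

777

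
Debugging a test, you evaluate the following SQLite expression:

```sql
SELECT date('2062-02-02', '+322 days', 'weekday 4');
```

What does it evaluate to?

Applying '+322 days' to 2062-02-02: counting 322 days forward gives 2062-12-21.
`weekday 4` advances to the next Thursday; 2062-12-21 is already a Thursday, so it stays at 2062-12-21.

2062-12-21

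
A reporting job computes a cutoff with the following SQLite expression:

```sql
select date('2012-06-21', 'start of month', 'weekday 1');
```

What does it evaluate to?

`start of month` rewinds 2012-06-21 to 2012-06-01.
`weekday 1` advances to the next Monday; 2012-06-01 is a Friday, so it moves forward to 2012-06-04.

2012-06-04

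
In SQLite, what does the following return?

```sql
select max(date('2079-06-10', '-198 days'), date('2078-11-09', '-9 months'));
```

date('2079-06-10', '-198 days') → 2078-11-24.
date('2078-11-09', '-9 months') → 2078-02-09.
Later of the two is 2078-11-24.

2078-11-24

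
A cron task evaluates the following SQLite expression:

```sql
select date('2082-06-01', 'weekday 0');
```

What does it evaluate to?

2082-06-07

`weekday 0` advances to the next Sunday; 2082-06-01 is a Monday, so it moves forward to 2082-06-07.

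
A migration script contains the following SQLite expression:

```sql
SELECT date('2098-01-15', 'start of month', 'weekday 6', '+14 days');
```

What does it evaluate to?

`start of month` rewinds 2098-01-15 to 2098-01-01.
`weekday 6` advances to the next Saturday; 2098-01-01 is a Wednesday, so it moves forward to 2098-01-04.
Advancing 14 more days within January lands on 2098-01-18.

2098-01-18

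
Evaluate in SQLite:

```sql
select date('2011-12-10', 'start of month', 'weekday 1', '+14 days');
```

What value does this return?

`start of month` rewinds 2011-12-10 to 2011-12-01.
`weekday 1` advances to the next Monday; 2011-12-01 is a Thursday, so it moves forward to 2011-12-05.
Advancing 14 more days within December lands on 2011-12-19.

2011-12-19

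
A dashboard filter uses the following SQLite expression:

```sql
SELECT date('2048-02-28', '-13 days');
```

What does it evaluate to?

2048-02-15

Going back 13 days within February lands on 2048-02-15.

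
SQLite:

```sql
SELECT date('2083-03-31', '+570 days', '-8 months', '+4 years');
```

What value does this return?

Applying '+570 days' to 2083-03-31: counting 570 days forward gives 2084-10-21.
Adding -8 months to 2084-10-21 gives 2084-02-21.
Adding +4 years to 2084-02-21 gives 2088-02-21.

2088-02-21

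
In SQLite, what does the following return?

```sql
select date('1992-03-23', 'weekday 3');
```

1992-03-25

`weekday 3` advances to the next Wednesday; 1992-03-23 is a Monday, so it moves forward to 1992-03-25.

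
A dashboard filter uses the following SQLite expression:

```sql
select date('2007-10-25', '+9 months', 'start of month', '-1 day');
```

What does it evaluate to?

Adding +9 months to 2007-10-25 gives 2008-07-25.
`start of month` rewinds 2008-07-25 to 2008-07-01.
Going back 1 day from 2008-07-01 reaches 2008-06-30 (last day of June, 30 days).

2008-06-30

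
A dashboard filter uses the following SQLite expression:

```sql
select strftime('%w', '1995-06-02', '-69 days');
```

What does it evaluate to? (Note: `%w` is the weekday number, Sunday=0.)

6

First apply '-69 days': 1995-06-02 → 1995-03-25.
1995-03-25 is a Saturday; with Sunday=0 that is 6.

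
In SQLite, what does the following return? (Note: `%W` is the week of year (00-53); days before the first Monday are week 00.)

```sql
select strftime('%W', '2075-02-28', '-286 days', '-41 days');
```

First apply '-286 days', '-41 days': 2075-02-28 → 2074-04-07.
2074-04-07 is a Saturday. SQLite's %W counts Mondays since the year started; the result is 14.

14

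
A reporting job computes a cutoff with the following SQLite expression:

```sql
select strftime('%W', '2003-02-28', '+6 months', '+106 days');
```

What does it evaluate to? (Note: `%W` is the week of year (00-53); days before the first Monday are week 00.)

49

First apply '+6 months', '+106 days': 2003-02-28 → 2003-12-12.
2003-12-12 is a Friday. SQLite's %W counts Mondays since the year started; the result is 49.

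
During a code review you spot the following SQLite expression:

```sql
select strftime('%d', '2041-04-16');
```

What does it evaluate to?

16

`%d` extracts the 2-digit day of month: 16.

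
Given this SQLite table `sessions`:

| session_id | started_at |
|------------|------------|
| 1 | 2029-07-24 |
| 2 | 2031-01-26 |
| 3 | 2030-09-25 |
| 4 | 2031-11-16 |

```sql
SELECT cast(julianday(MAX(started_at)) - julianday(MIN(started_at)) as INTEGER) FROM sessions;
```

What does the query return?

845

MIN = 2029-07-24, MAX = 2031-11-16.
7 days remain in July 2029 after the 24th (31 − 24).
Full months from August 2029 through October 2031 contribute their day counts.
Then 16 days into November 2031.
Total: 7 + 31 + 30 + 31 + 30 + 31 + 31 + 28 + 31 + 30 + 31 + 30 + 31 + 31 + 30 + 31 + 30 + 31 + 31 + 28 + 31 + 30 + 31 + 30 + 31 + 31 + 30 + 31 + 16 = 845.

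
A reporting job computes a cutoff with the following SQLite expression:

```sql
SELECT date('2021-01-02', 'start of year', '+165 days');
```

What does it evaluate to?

2021-06-15

`start of year` rewinds 2021-01-02 to 2021-01-01.
Applying '+165 days' to 2021-01-01: counting 165 days forward gives 2021-06-15.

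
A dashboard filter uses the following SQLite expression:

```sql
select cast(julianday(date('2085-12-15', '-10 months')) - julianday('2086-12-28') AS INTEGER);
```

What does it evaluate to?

-681

Adding -10 months to 2085-12-15 gives 2085-02-15.
13 days remain in February 2085 after the 15th (28 − 15).
Full months from March 2085 through November 2086 contribute their day counts.
Then 28 days into December 2086.
Total: 13 + 31 + 30 + 31 + 30 + 31 + 31 + 30 + 31 + 30 + 31 + 31 + 28 + 31 + 30 + 31 + 30 + 31 + 31 + 30 + 31 + 30 + 28 = 681.
The subtraction is earlier − later, so the result is −681 → -681.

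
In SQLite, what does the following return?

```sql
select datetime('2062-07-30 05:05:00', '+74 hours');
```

2062-08-02 07:05:00

+74 hours from 2062-07-30 05:05:00 is 2062-08-02 07:05:00 (crosses midnight).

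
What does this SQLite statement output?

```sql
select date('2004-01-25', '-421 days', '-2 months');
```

2002-09-30

Applying '-421 days' to 2004-01-25: counting 421 days back gives 2002-11-30.
Adding -2 months to 2002-11-30 gives 2002-09-30.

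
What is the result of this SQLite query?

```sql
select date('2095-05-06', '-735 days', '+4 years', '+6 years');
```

2103-05-01

Applying '-735 days' to 2095-05-06: counting 735 days back gives 2093-05-01.
Adding +4 years to 2093-05-01 gives 2097-05-01.
Adding +6 years to 2097-05-01 gives 2103-05-01.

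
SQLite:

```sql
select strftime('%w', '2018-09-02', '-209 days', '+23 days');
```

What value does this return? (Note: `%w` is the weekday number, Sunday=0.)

First apply '-209 days', '+23 days': 2018-09-02 → 2018-02-28.
2018-02-28 is a Wednesday; with Sunday=0 that is 3.

3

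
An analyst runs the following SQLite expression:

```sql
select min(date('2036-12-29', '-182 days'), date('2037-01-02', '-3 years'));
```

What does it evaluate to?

2034-01-02

date('2036-12-29', '-182 days') → 2036-06-30.
date('2037-01-02', '-3 years') → 2034-01-02.
Earlier of the two is 2034-01-02.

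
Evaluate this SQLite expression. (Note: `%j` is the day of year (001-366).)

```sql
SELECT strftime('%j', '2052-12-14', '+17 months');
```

First apply '+17 months': 2052-12-14 → 2054-05-14.
Day-of-year for 2054-05-14: days since 2054-01-01 inclusive = 134, zero-padded to 134.

134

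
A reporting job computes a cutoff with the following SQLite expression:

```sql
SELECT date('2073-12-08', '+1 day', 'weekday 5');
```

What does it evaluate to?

Advancing 1 more day within December lands on 2073-12-09.
`weekday 5` advances to the next Friday; 2073-12-09 is a Saturday, so it moves forward to 2073-12-15.

2073-12-15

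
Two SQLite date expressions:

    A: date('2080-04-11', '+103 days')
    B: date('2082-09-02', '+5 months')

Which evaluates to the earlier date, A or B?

A

A = 2080-07-23.
B = 2083-02-02.
A is earlier.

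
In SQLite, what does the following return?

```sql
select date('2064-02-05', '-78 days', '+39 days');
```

2063-12-28

Applying '-78 days' to 2064-02-05: counting 78 days back gives 2063-11-19.
November 2063 has 30 days; 11 remain after the 19th, so 12 days reach 2063-12-01.
Advancing 27 more days within December lands on 2063-12-28.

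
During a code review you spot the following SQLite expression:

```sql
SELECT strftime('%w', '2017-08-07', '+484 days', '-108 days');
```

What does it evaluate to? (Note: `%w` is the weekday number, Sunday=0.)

First apply '+484 days', '-108 days': 2017-08-07 → 2018-08-18.
2018-08-18 is a Saturday; with Sunday=0 that is 6.

6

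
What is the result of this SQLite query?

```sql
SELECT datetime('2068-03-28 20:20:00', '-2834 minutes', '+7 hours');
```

2068-03-27 04:06:00

2834 minutes = 47h 14m; -2834 minutes from 2068-03-28 20:20:00 is 2068-03-26 21:06:00 (crosses midnight).
+7 hours from 2068-03-26 21:06:00 is 2068-03-27 04:06:00 (crosses midnight).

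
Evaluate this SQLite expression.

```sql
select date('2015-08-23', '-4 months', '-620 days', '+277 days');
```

Adding -4 months to 2015-08-23 gives 2015-04-23.
Applying '-620 days' to 2015-04-23: counting 620 days back gives 2013-08-11.
Applying '+277 days' to 2013-08-11: counting 277 days forward gives 2014-05-15.

2014-05-15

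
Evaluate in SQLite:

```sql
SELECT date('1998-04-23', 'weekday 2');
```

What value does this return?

`weekday 2` advances to the next Tuesday; 1998-04-23 is a Thursday, so it moves forward to 1998-04-28.

1998-04-28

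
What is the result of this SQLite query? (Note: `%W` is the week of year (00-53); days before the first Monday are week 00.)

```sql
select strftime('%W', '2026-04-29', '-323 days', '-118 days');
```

First apply '-323 days', '-118 days': 2026-04-29 → 2025-02-12.
2025-02-12 is a Wednesday. SQLite's %W counts Mondays since the year started; the result is 06.

06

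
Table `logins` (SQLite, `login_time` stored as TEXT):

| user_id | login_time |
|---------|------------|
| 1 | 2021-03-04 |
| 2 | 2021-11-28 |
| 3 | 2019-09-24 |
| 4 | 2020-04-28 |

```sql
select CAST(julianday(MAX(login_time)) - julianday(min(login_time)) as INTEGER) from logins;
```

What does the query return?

MIN = 2019-09-24, MAX = 2021-11-28.
6 days remain in September 2019 after the 24th (30 − 24).
Full months from October 2019 through October 2021 contribute their day counts.
Then 28 days into November 2021.
Total: 6 + 31 + 30 + 31 + 31 + 29 + 31 + 30 + 31 + 30 + 31 + 31 + 30 + 31 + 30 + 31 + 31 + 28 + 31 + 30 + 31 + 30 + 31 + 31 + 30 + 31 + 28 = 796.

796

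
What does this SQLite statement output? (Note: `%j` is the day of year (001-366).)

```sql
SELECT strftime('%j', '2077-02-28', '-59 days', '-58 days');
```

308

First apply '-59 days', '-58 days': 2077-02-28 → 2076-11-03.
Day-of-year for 2076-11-03: days since 2076-01-01 inclusive = 308, zero-padded to 308.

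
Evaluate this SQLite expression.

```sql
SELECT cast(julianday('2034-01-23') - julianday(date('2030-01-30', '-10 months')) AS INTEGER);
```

1760

Adding -10 months to 2030-01-30 gives 2029-03-30.
1 day remains in March 2029 after the 30th (31 − 30).
Full months from April 2029 through December 2033 contribute their day counts.
Then 23 days into January 2034.
Total: 1 + 30 + 31 + 30 + 31 + 31 + 30 + 31 + 30 + 31 + 31 + 28 + 31 + 30 + 31 + 30 + 31 + 31 + 30 + 31 + 30 + 31 + 31 + 28 + 31 + 30 + 31 + 30 + 31 + 31 + 30 + 31 + 30 + 31 + 31 + 29 + 31 + 30 + 31 + 30 + 31 + 31 + 30 + 31 + 30 + 31 + 31 + 28 + 31 + 30 + 31 + 30 + 31 + 31 + 30 + 31 + 30 + 31 + 23 = 1760.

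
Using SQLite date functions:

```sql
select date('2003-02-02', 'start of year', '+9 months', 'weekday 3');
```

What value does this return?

`start of year` rewinds 2003-02-02 to 2003-01-01.
Adding +9 months to 2003-01-01 gives 2003-10-01.
`weekday 3` advances to the next Wednesday; 2003-10-01 is already a Wednesday, so it stays at 2003-10-01.

2003-10-01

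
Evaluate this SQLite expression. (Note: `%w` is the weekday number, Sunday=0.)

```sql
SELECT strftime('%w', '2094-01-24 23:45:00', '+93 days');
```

2

First apply '+93 days': 2094-01-24 23:45:00 → 2094-04-27 23:45:00.
2094-04-27 is a Tuesday; with Sunday=0 that is 2.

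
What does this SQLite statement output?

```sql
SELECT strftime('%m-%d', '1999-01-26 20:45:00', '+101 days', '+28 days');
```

06-04

First apply '+101 days', '+28 days': 1999-01-26 20:45:00 → 1999-06-04 20:45:00.
`%m-%d` extracts the month-day: 06-04.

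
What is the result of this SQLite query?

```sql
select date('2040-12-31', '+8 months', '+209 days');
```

Adding +8 months to 2040-12-31 gives 2041-08-31.
Applying '+209 days' to 2041-08-31: counting 209 days forward gives 2042-03-28.

2042-03-28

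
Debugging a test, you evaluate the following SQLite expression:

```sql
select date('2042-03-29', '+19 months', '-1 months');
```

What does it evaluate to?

2043-09-29

Adding +19 months to 2042-03-29 gives 2043-10-29.
Adding -1 month to 2043-10-29 gives 2043-09-29.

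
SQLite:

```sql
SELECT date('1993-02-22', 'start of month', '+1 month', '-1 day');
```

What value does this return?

1993-02-28

`start of month` rewinds 1993-02-22 to 1993-02-01.
Adding +1 month to 1993-02-01 gives 1993-03-01.
Going back 1 day from 1993-03-01 reaches 1993-02-28 (last day of February, 28 days).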